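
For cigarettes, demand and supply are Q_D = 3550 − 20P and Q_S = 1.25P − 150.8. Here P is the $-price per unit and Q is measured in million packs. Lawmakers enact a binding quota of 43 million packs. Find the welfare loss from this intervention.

$242.64 million

In inverse form: demand P = 177.5 − 0.05Q, supply P = 120.64 + 0.8Q.
Competitive equilibrium: 177.5 − 0.05Q = 120.64 + 0.8Q → Q* = 66.8941, P* = 174.1553.
At Q = 43: demand price = 177.5 − 0.05·43 = 175.35; supply price = 120.64 + 0.8·43 = 155.04.
ΔQ = 66.8941 − 43 = 23.8941; wedge = 175.35 − 155.04 = 20.31.
The triangle = ½ × 23.8941 × 20.31 = $242.64 million.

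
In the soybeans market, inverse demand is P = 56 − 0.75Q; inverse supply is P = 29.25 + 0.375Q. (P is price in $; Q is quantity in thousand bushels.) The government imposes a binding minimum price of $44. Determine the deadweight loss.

Competitive equilibrium: 56 − 0.75Q = 29.25 + 0.375Q → Q* = 23.7778, P* = 38.1667.
At the floor P = 44, quantity demanded = (56 − 44)/0.75 = 16.
Sellers' marginal cost at Q' = 16: 29.25 + 0.375·16 = 35.25.
ΔQ = 23.7778 − 16 = 7.7778; wedge = 44 − 35.25 = 8.75.
The triangle = ½ × 7.7778 × 8.75 = $34.03 thousand.

$34.03 thousand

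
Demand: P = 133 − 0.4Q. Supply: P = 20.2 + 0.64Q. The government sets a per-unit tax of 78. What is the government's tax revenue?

2610

Competitive equilibrium: 133 − 0.4Q = 20.2 + 0.64Q → Q* = 108.4615, P* = 89.6154.
With the tax, the buyer price exceeds the seller price by 78: (133 − 0.4Q) − (20.2 + 0.64Q) = 78 → Q' = 33.4615.
Tax revenue = 78 × 33.4615 = 2610.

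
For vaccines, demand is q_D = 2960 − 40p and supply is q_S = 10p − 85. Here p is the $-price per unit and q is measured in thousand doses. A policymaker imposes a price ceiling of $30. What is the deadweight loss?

In inverse form: demand p = 74 − 0.025q, supply p = 8.5 + 0.1q.
Competitive equilibrium: 74 − 0.025q = 8.5 + 0.1q → q* = 524, p* = 60.9.
At the ceiling p = 30, quantity supplied = (30 − 8.5)/0.1 = 215.
Willingness to pay at q' = 215: 74 − 0.025·215 = 68.625.
Δq = 524 − 215 = 309; wedge = 68.625 − 30 = 38.625.
The triangle = ½ × 309 × 38.625 = $5967.56 thousand.

$5967.56 thousand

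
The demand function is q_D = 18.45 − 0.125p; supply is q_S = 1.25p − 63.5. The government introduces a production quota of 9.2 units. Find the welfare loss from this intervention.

14.256

In inverse form: demand p = 147.6 − 8q, supply p = 50.8 + 0.8q.
Competitive equilibrium: 147.6 − 8q = 50.8 + 0.8q → q* = 11, p* = 59.6.
At q = 9.2: demand price = 147.6 − 8·9.2 = 74; supply price = 50.8 + 0.8·9.2 = 58.16.
Δq = 11 − 9.2 = 1.8; wedge = 74 − 58.16 = 15.84.
Deadweight loss = ½ × 1.8 × 15.84 = 14.256.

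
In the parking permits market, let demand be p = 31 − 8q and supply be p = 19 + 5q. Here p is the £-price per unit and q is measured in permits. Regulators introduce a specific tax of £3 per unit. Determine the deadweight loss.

£0.35

Competitive equilibrium: 31 − 8q = 19 + 5q → q* = 0.9231, p* = 23.6154.
With the tax, the buyer price exceeds the seller price by 3: (31 − 8q) − (19 + 5q) = 3 → q' = 0.6923.
Δq = 0.9231 − 0.6923 = 0.2308; the wedge equals the tax, 3.
The triangle = ½ × 0.2308 × 3 = £0.35.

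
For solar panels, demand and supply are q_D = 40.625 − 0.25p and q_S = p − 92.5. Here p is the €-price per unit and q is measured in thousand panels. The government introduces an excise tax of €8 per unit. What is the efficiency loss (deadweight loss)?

In inverse form: demand p = 162.5 − 4q, supply p = 92.5 + q.
Competitive equilibrium: 162.5 − 4q = 92.5 + q → q* = 14, p* = 106.5.
With the tax, the buyer price exceeds the seller price by 8: (162.5 − 4q) − (92.5 + q) = 8 → q' = 12.4.
Δq = 14 − 12.4 = 1.6; the wedge equals the tax, 8.
DWL = ½ × 1.6 × 8 = €6.40 thousand.

€6.40 thousand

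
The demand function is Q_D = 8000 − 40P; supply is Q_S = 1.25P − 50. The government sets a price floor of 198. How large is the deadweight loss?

5355.15

In inverse form: demand P = 200 − 0.025Q, supply P = 40 + 0.8Q.
Competitive equilibrium: 200 − 0.025Q = 40 + 0.8Q → Q* = 193.9394, P* = 195.1515.
At the floor P = 198, quantity demanded = (200 − 198)/0.025 = 80.
Sellers' marginal cost at Q' = 80: 40 + 0.8·80 = 104.
ΔQ = 193.9394 − 80 = 113.9394; wedge = 198 − 104 = 94.
Deadweight loss = ½ × 113.9394 × 94 = 5355.15.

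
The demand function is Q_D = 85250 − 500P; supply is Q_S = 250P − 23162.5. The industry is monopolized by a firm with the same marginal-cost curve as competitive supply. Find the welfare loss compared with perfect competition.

In inverse form: demand P = 170.5 − 0.002Q, supply P = 92.65 + 0.004Q.
Competitive equilibrium: 170.5 − 0.002Q = 92.65 + 0.004Q → Q* = 12975, P* = 144.55.
Marginal revenue: MR = 170.5 − 0.004Q. Set MR = MC: 170.5 − 0.004Q = 92.65 + 0.004Q → Q_m = 9731.25.
Price P_m = 170.5 − 0.002·9731.25 = 151.0375; MC(Q_m) = 92.65 + 0.004·9731.25 = 131.575.
Competitive Q* = 12975, so ΔQ = 3243.75; wedge = 151.0375 − 131.575 = 19.4625.
Welfare loss = ½ × 3243.75 × 19.4625 = 31565.74.

31565.74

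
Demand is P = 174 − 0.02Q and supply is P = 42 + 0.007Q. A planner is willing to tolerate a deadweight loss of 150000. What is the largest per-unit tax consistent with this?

90

Competitive equilibrium: 174 − 0.02Q = 42 + 0.007Q → Q* = 4888.8889, P* = 76.2222.
A tax t gives ΔQ = t/0.027 and wedge t, so DWL = t²/0.054.
t²/0.054 = 150000 → t² = 8100 → t = 90.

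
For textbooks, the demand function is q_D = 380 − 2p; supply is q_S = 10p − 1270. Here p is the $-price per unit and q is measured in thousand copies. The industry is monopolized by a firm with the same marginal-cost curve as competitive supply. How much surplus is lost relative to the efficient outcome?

$683.37 thousand

In inverse form: demand p = 190 − 0.5q, supply p = 127 + 0.1q.
Competitive equilibrium: 190 − 0.5q = 127 + 0.1q → q* = 105, p* = 137.5.
Marginal revenue: MR = 190 − q. Set MR = MC: 190 − q = 127 + 0.1q → q_m = 57.2727.
Price p_m = 190 − 0.5·57.2727 = 161.3637; MC(q_m) = 127 + 0.1·57.2727 = 132.7273.
Competitive q* = 105, so Δq = 47.7273; wedge = 161.3637 − 132.7273 = 28.6364.
DWL = ½ × 47.7273 × 28.6364 = $683.37 thousand.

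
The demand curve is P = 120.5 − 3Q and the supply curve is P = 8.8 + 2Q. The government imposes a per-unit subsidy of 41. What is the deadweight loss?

168.10

Competitive equilibrium: 120.5 − 3Q = 8.8 + 2Q → Q* = 22.34, P* = 53.48.
The subsidy lowers effective supply by 41: P = 2Q − 32.2.
New quantity: 120.5 − 3Q = 2Q − 32.2 → Q' = 30.54.
Overproduction ΔQ = 30.54 − 22.34 = 8.2; wedge = subsidy = 41.
DWL = ½ × 8.2 × 41 = 168.10.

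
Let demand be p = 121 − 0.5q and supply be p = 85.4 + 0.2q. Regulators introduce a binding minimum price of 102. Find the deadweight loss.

Competitive equilibrium: 121 − 0.5q = 85.4 + 0.2q → q* = 50.8571, p* = 95.5714.
At the floor p = 102, quantity demanded = (121 − 102)/0.5 = 38.
Sellers' marginal cost at q' = 38: 85.4 + 0.2·38 = 93.
Δq = 50.8571 − 38 = 12.8571; wedge = 102 − 93 = 9.
DWL = ½ × 12.8571 × 9 = 57.86.

57.86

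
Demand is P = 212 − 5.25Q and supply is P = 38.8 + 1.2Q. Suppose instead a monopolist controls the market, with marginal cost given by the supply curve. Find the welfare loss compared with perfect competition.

468.22

Competitive equilibrium: 212 − 5.25Q = 38.8 + 1.2Q → Q* = 26.8527, P* = 71.0233.
Marginal revenue: MR = 212 − 10.5Q. Set MR = MC: 212 − 10.5Q = 38.8 + 1.2Q → Q_m = 14.8034.
Price P_m = 212 − 5.25·14.8034 = 134.2822; MC(Q_m) = 38.8 + 1.2·14.8034 = 56.5641.
Competitive Q* = 26.8527, so ΔQ = 12.0493; wedge = 134.2822 − 56.5641 = 77.7181.
Deadweight loss = ½ × 12.0493 × 77.7181 = 468.22.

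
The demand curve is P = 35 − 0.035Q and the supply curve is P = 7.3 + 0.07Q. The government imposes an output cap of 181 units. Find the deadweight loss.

Competitive equilibrium: 35 − 0.035Q = 7.3 + 0.07Q → Q* = 263.8095, P* = 25.7667.
At Q = 181: demand price = 35 − 0.035·181 = 28.665; supply price = 7.3 + 0.07·181 = 19.97.
ΔQ = 263.8095 − 181 = 82.8095; wedge = 28.665 − 19.97 = 8.695.
Deadweight loss = ½ × 82.8095 × 8.695 = 360.01.

360.01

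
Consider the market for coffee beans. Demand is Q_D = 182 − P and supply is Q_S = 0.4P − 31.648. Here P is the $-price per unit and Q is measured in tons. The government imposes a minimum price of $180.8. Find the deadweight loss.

$1391.11

In inverse form: demand P = 182 − Q, supply P = 79.12 + 2.5Q.
Competitive equilibrium: 182 − Q = 79.12 + 2.5Q → Q* = 29.3943, P* = 152.6057.
At the floor P = 180.8, quantity demanded = (182 − 180.8)/1 = 1.2.
Sellers' marginal cost at Q' = 1.2: 79.12 + 2.5·1.2 = 82.12.
ΔQ = 29.3943 − 1.2 = 28.1943; wedge = 180.8 − 82.12 = 98.68.
Deadweight loss = ½ × 28.1943 × 98.68 = $1391.11.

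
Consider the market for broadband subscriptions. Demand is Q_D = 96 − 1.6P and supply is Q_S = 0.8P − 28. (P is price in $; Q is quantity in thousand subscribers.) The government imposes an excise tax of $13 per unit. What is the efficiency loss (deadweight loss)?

In inverse form: demand P = 60 − 0.625Q, supply P = 35 + 1.25Q.
Competitive equilibrium: 60 − 0.625Q = 35 + 1.25Q → Q* = 13.3333, P* = 51.6667.
With the tax, the buyer price exceeds the seller price by 13: (60 − 0.625Q) − (35 + 1.25Q) = 13 → Q' = 6.4.
ΔQ = 13.3333 − 6.4 = 6.9333; the wedge equals the tax, 13.
DWL = ½ × 6.9333 × 13 = $45.07 thousand.

$45.07 thousand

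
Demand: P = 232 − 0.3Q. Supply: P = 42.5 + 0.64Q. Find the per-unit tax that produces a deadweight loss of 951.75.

Competitive equilibrium: 232 − 0.3Q = 42.5 + 0.64Q → Q* = 201.5957, P* = 171.5213.
A tax t gives ΔQ = t/0.94 and wedge t, so DWL = t²/1.88.
t²/1.88 = 951.75 → t² = 1789.29 → t = 42.3.

42.3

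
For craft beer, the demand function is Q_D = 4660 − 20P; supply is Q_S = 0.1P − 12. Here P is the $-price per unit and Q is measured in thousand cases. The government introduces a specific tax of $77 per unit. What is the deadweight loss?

In inverse form: demand P = 233 − 0.05Q, supply P = 120 + 10Q.
Competitive equilibrium: 233 − 0.05Q = 120 + 10Q → Q* = 11.2438, P* = 232.4378.
With the tax, the buyer price exceeds the seller price by 77: (233 − 0.05Q) − (120 + 10Q) = 77 → Q' = 3.5821.
ΔQ = 11.2438 − 3.5821 = 7.6617; the wedge equals the tax, 77.
The triangle = ½ × 7.6617 × 77 = $294.98 thousand.

$294.98 thousand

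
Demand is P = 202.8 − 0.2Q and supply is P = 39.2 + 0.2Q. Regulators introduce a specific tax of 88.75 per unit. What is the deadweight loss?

9845.70

Competitive equilibrium: 202.8 − 0.2Q = 39.2 + 0.2Q → Q* = 409, P* = 121.
With the tax, the buyer price exceeds the seller price by 88.75: (202.8 − 0.2Q) − (39.2 + 0.2Q) = 88.75 → Q' = 187.125.
ΔQ = 409 − 187.125 = 221.875; the wedge equals the tax, 88.75.
Deadweight loss = ½ × 221.875 × 88.75 = 9845.70.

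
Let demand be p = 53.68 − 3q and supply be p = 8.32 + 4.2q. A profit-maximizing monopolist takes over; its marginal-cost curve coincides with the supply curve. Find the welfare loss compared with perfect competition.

12.36

Competitive equilibrium: 53.68 − 3q = 8.32 + 4.2q → q* = 6.3, p* = 34.78.
Marginal revenue: MR = 53.68 − 6q. Set MR = MC: 53.68 − 6q = 8.32 + 4.2q → q_m = 4.4471.
Price p_m = 53.68 − 3·4.4471 = 40.3387; MC(q_m) = 8.32 + 4.2·4.4471 = 26.9978.
Competitive q* = 6.3, so Δq = 1.8529; wedge = 40.3387 − 26.9978 = 13.3409.
DWL = ½ × 1.8529 × 13.3409 = 12.36.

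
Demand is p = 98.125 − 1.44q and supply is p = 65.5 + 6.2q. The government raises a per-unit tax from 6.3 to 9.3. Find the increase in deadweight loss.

Competitive equilibrium: 98.125 − 1.44q = 65.5 + 6.2q → q* = 4.2703, p* = 91.9758.
For a per-unit tax t: Δq = t/7.64, so DWL = ½·t·(t/7.64) = t²/15.28.
At t = 6.3: DWL = 2.598. At t = 9.3: DWL = 5.66.
Increase = 5.66 − 2.598 = 3.06.

3.06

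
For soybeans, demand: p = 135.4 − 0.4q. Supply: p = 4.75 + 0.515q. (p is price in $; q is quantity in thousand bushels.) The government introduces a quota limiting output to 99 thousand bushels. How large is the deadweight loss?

Competitive equilibrium: 135.4 − 0.4q = 4.75 + 0.515q → q* = 142.7869, p* = 78.2852.
At q = 99: demand price = 135.4 − 0.4·99 = 95.8; supply price = 4.75 + 0.515·99 = 55.735.
Δq = 142.7869 − 99 = 43.7869; wedge = 95.8 − 55.735 = 40.065.
Welfare loss = ½ × 43.7869 × 40.065 = $877.16 thousand.

$877.16 thousand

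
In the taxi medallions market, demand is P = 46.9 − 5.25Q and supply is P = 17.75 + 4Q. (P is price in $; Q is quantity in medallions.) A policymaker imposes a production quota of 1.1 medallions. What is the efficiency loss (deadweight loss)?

Competitive equilibrium: 46.9 − 5.25Q = 17.75 + 4Q → Q* = 3.1514, P* = 30.3554.
At Q = 1.1: demand price = 46.9 − 5.25·1.1 = 41.125; supply price = 17.75 + 4·1.1 = 22.15.
ΔQ = 3.1514 − 1.1 = 2.0514; wedge = 41.125 − 22.15 = 18.975.
Deadweight loss = ½ × 2.0514 × 18.975 = $19.46.

$19.46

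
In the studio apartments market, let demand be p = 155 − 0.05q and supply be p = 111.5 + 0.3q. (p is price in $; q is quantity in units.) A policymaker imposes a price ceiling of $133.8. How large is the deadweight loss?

$436.67

Competitive equilibrium: 155 − 0.05q = 111.5 + 0.3q → q* = 124.2857, p* = 148.7857.
At the ceiling p = 133.8, quantity supplied = (133.8 − 111.5)/0.3 = 74.3333.
Willingness to pay at q' = 74.3333: 155 − 0.05·74.3333 = 151.2833.
Δq = 124.2857 − 74.3333 = 49.9524; wedge = 151.2833 − 133.8 = 17.4833.
The triangle = ½ × 49.9524 × 17.4833 = $436.67.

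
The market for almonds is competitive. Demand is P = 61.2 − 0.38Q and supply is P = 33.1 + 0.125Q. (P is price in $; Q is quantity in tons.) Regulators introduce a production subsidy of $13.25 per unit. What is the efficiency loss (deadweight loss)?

Competitive equilibrium: 61.2 − 0.38Q = 33.1 + 0.125Q → Q* = 55.6436, P* = 40.0554.
The subsidy lowers effective supply by 13.25: P = 19.85 + 0.125Q.
New quantity: 61.2 − 0.38Q = 19.85 + 0.125Q → Q' = 81.8812.
Overproduction ΔQ = 81.8812 − 55.6436 = 26.2376; wedge = subsidy = 13.25.
The triangle = ½ × 26.2376 × 13.25 = $173.82.

$173.82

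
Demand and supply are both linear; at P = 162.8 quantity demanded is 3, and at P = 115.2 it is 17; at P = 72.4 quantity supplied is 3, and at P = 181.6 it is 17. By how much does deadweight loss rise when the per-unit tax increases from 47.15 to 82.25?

Demand slope = (115.2 − 162.8)/(17 − 3) = −3.4, so P = 173 − 3.4Q.
Supply slope = (181.6 − 72.4)/(17 − 3) = 7.8, so P = 49 + 7.8Q.
Competitive equilibrium: 173 − 3.4Q = 49 + 7.8Q → Q* = 11.0714, P* = 135.3571.
For a per-unit tax t: ΔQ = t/11.2, so DWL = ½·t·(t/11.2) = t²/22.4.
At t = 47.15: DWL = 99.247. At t = 82.25: DWL = 302.012.
Increase = 302.012 − 99.247 = 202.77.

202.77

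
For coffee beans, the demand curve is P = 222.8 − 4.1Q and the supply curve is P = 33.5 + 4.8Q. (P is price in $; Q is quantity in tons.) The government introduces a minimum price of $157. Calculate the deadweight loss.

Competitive equilibrium: 222.8 − 4.1Q = 33.5 + 4.8Q → Q* = 21.2697, P* = 135.5944.
At the floor P = 157, quantity demanded = (222.8 − 157)/4.1 = 16.0488.
Sellers' marginal cost at Q' = 16.0488: 33.5 + 4.8·16.0488 = 110.5342.
ΔQ = 21.2697 − 16.0488 = 5.2209; wedge = 157 − 110.5342 = 46.4658.
Welfare loss = ½ × 5.2209 × 46.4658 = $121.30.

$121.30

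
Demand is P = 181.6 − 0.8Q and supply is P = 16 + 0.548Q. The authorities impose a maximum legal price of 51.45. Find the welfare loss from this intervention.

2279.78

Competitive equilibrium: 181.6 − 0.8Q = 16 + 0.548Q → Q* = 122.8487, P* = 83.3211.
At the ceiling P = 51.45, quantity supplied = (51.45 − 16)/0.548 = 64.6898.
Willingness to pay at Q' = 64.6898: 181.6 − 0.8·64.6898 = 129.8482.
ΔQ = 122.8487 − 64.6898 = 58.1589; wedge = 129.8482 − 51.45 = 78.3982.
Welfare loss = ½ × 58.1589 × 78.3982 = 2279.78.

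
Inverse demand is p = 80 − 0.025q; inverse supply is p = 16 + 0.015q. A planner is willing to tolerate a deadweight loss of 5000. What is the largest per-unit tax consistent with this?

Competitive equilibrium: 80 − 0.025q = 16 + 0.015q → q* = 1600, p* = 40.
A tax t gives Δq = t/0.04 and wedge t, so DWL = t²/0.08.
t²/0.08 = 5000 → t² = 400 → t = 20.

20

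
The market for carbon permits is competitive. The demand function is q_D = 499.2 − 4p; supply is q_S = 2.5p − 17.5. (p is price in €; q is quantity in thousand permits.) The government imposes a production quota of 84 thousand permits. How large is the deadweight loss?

In inverse form: demand p = 124.8 − 0.25q, supply p = 7 + 0.4q.
Competitive equilibrium: 124.8 − 0.25q = 7 + 0.4q → q* = 181.2308, p* = 79.4923.
At q = 84: demand price = 124.8 − 0.25·84 = 103.8; supply price = 7 + 0.4·84 = 40.6.
Δq = 181.2308 − 84 = 97.2308; wedge = 103.8 − 40.6 = 63.2.
Deadweight loss = ½ × 97.2308 × 63.2 = €3072.49 thousand.

€3072.49 thousand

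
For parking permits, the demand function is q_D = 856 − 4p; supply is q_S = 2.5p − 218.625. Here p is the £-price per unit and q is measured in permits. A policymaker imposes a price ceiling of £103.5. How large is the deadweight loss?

£7764.59

In inverse form: demand p = 214 − 0.25q, supply p = 87.45 + 0.4q.
Competitive equilibrium: 214 − 0.25q = 87.45 + 0.4q → q* = 194.69231, p* = 165.32692.
At the ceiling p = 103.5, quantity supplied = (103.5 − 87.45)/0.4 = 40.125.
Willingness to pay at q' = 40.125: 214 − 0.25·40.125 = 203.96875.
Δq = 194.69231 − 40.125 = 154.56731; wedge = 203.96875 − 103.5 = 100.46875.
Deadweight loss = ½ × 154.56731 × 100.46875 = £7764.59.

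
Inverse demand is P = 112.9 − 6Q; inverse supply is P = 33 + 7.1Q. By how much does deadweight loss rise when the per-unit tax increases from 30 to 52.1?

Competitive equilibrium: 112.9 − 6Q = 33 + 7.1Q → Q* = 6.0992, P* = 76.3046.
For a per-unit tax t: ΔQ = t/13.1, so DWL = ½·t·(t/13.1) = t²/26.2.
At t = 30: DWL = 34.351. At t = 52.1: DWL = 103.603.
Increase = 103.603 − 34.351 = 69.25.

69.25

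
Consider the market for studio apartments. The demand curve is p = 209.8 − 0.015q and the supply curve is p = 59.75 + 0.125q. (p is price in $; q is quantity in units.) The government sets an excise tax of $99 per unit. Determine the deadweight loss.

Competitive equilibrium: 209.8 − 0.015q = 59.75 + 0.125q → q* = 1071.7857, p* = 193.7232.
With the tax, the buyer price exceeds the seller price by 99: (209.8 − 0.015q) − (59.75 + 0.125q) = 99 → q' = 364.6429.
Δq = 1071.7857 − 364.6429 = 707.1428; the wedge equals the tax, 99.
DWL = ½ × 707.1428 × 99 = $35003.57.

$35003.57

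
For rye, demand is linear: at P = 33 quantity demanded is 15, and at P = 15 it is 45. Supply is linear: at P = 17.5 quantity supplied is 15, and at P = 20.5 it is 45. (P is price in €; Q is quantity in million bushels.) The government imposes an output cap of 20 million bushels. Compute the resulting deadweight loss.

Demand slope = (15 − 33)/(45 − 15) = −0.6, so P = 42 − 0.6Q.
Supply slope = (20.5 − 17.5)/(45 − 15) = 0.1, so P = 16 + 0.1Q.
Competitive equilibrium: 42 − 0.6Q = 16 + 0.1Q → Q* = 37.1429, P* = 19.7143.
At Q = 20: demand price = 42 − 0.6·20 = 30; supply price = 16 + 0.1·20 = 18.
ΔQ = 37.1429 − 20 = 17.1429; wedge = 30 − 18 = 12.
Welfare loss = ½ × 17.1429 × 12 = €102.86 million.

€102.86 million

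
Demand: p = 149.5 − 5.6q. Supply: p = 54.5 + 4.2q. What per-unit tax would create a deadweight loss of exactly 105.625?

Competitive equilibrium: 149.5 − 5.6q = 54.5 + 4.2q → q* = 9.6939, p* = 95.2143.
A tax t gives Δq = t/9.8 and wedge t, so DWL = t²/19.6.
t²/19.6 = 105.625 → t² = 2070.25 → t = 45.5.

45.5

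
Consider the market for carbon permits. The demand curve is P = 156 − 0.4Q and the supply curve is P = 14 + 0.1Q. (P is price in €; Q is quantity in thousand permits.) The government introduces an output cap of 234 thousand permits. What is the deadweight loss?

Competitive equilibrium: 156 − 0.4Q = 14 + 0.1Q → Q* = 284, P* = 42.4.
At Q = 234: demand price = 156 − 0.4·234 = 62.4; supply price = 14 + 0.1·234 = 37.4.
ΔQ = 284 − 234 = 50; wedge = 62.4 − 37.4 = 25.
Deadweight loss = ½ × 50 × 25 = €625 thousand.

€625 thousand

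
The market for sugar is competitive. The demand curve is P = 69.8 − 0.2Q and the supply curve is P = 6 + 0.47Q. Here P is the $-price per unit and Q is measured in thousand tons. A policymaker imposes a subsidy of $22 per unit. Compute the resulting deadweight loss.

$361.19 thousand

Competitive equilibrium: 69.8 − 0.2Q = 6 + 0.47Q → Q* = 95.2239, P* = 50.7552.
The subsidy lowers effective supply by 22: P = 0.47Q − 16.
New quantity: 69.8 − 0.2Q = 0.47Q − 16 → Q' = 128.0597.
Overproduction ΔQ = 128.0597 − 95.2239 = 32.8358; wedge = subsidy = 22.
DWL = ½ × 32.8358 × 22 = $361.19 thousand.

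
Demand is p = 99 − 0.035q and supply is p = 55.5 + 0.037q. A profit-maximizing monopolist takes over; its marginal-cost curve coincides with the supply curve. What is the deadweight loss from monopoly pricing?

Competitive equilibrium: 99 − 0.035q = 55.5 + 0.037q → q* = 604.16667, p* = 77.85417.
Marginal revenue: MR = 99 − 0.07q. Set MR = MC: 99 − 0.07q = 55.5 + 0.037q → q_m = 406.54206.
Price p_m = 99 − 0.035·406.54206 = 84.77103; MC(q_m) = 55.5 + 0.037·406.54206 = 70.54206.
Competitive q* = 604.16667, so Δq = 197.62461; wedge = 84.77103 − 70.54206 = 14.22897.
Deadweight loss = ½ × 197.62461 × 14.22897 = 1406.

1406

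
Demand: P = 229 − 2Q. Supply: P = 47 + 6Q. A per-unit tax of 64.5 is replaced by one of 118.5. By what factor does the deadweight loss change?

3.375

Competitive equilibrium: 229 − 2Q = 47 + 6Q → Q* = 22.75, P* = 183.5.
For a per-unit tax t: ΔQ = t/8, so DWL = ½·t·(t/8) = t²/16.
At t = 64.5: DWL = 260.016. At t = 118.5: DWL = 877.641.
Ratio = (118.5/64.5)² = 3.375.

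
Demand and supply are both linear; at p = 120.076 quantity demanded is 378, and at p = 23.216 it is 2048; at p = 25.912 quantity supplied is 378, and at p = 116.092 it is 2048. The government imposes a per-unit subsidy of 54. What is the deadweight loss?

13017.86

Demand slope = (23.216 − 120.076)/(2048 − 378) = −0.058, so p = 142 − 0.058q.
Supply slope = (116.092 − 25.912)/(2048 − 378) = 0.054, so p = 5.5 + 0.054q.
Competitive equilibrium: 142 − 0.058q = 5.5 + 0.054q → q* = 1218.75, p* = 71.3125.
The subsidy lowers effective supply by 54: p = 0.054q − 48.5.
New quantity: 142 − 0.058q = 0.054q − 48.5 → q' = 1700.8929.
Overproduction Δq = 1700.8929 − 1218.75 = 482.1429; wedge = subsidy = 54.
The triangle = ½ × 482.1429 × 54 = 13017.86.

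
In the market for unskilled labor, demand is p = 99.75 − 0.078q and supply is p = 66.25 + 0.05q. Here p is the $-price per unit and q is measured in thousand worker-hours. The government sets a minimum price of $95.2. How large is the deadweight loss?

Competitive equilibrium: 99.75 − 0.078q = 66.25 + 0.05q → q* = 261.7188, p* = 79.3359.
At the floor p = 95.2, quantity demanded = (99.75 − 95.2)/0.078 = 58.3333.
Sellers' marginal cost at q' = 58.3333: 66.25 + 0.05·58.3333 = 69.1667.
Δq = 261.7188 − 58.3333 = 203.3855; wedge = 95.2 − 69.1667 = 26.0333.
The triangle = ½ × 203.3855 × 26.0333 = $2647.40 thousand.

$2647.40 thousand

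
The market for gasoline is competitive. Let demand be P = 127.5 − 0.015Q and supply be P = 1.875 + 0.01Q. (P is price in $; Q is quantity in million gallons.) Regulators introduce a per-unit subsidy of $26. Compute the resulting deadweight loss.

$13520 million

Competitive equilibrium: 127.5 − 0.015Q = 1.875 + 0.01Q → Q* = 5025, P* = 52.125.
The subsidy lowers effective supply by 26: P = 0.01Q − 24.125.
New quantity: 127.5 − 0.015Q = 0.01Q − 24.125 → Q' = 6065.
Overproduction ΔQ = 6065 − 5025 = 1040; wedge = subsidy = 26.
DWL = ½ × 1040 × 26 = $13520 million.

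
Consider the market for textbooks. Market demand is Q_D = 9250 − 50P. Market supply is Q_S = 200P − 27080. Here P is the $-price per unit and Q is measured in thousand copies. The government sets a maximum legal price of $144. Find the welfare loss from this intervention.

In inverse form: demand P = 185 − 0.02Q, supply P = 135.4 + 0.005Q.
Competitive equilibrium: 185 − 0.02Q = 135.4 + 0.005Q → Q* = 1984, P* = 145.32.
At the ceiling P = 144, quantity supplied = (144 − 135.4)/0.005 = 1720.
Willingness to pay at Q' = 1720: 185 − 0.02·1720 = 150.6.
ΔQ = 1984 − 1720 = 264; wedge = 150.6 − 144 = 6.6.
Deadweight loss = ½ × 264 × 6.6 = $871.20 thousand.

$871.20 thousand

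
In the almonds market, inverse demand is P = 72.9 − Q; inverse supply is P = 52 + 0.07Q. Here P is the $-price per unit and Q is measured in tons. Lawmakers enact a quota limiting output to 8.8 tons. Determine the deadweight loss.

$61.63

Competitive equilibrium: 72.9 − Q = 52 + 0.07Q → Q* = 19.5327, P* = 53.3673.
At Q = 8.8: demand price = 72.9 − 1·8.8 = 64.1; supply price = 52 + 0.07·8.8 = 52.616.
ΔQ = 19.5327 − 8.8 = 10.7327; wedge = 64.1 − 52.616 = 11.484.
Deadweight loss = ½ × 10.7327 × 11.484 = $61.63.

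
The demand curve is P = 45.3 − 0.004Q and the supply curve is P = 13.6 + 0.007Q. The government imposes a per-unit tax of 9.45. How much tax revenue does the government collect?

Competitive equilibrium: 45.3 − 0.004Q = 13.6 + 0.007Q → Q* = 2881.8182, P* = 33.7727.
With the tax, the buyer price exceeds the seller price by 9.45: (45.3 − 0.004Q) − (13.6 + 0.007Q) = 9.45 → Q' = 2022.7273.
Tax revenue = 9.45 × 2022.7273 = 19114.77.

19114.77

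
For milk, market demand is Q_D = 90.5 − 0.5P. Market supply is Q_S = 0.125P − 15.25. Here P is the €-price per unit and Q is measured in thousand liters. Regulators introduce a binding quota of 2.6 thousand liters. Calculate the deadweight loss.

In inverse form: demand P = 181 − 2Q, supply P = 122 + 8Q.
Competitive equilibrium: 181 − 2Q = 122 + 8Q → Q* = 5.9, P* = 169.2.
At Q = 2.6: demand price = 181 − 2·2.6 = 175.8; supply price = 122 + 8·2.6 = 142.8.
ΔQ = 5.9 − 2.6 = 3.3; wedge = 175.8 − 142.8 = 33.
Welfare loss = ½ × 3.3 × 33 = €54.45 thousand.

€54.45 thousand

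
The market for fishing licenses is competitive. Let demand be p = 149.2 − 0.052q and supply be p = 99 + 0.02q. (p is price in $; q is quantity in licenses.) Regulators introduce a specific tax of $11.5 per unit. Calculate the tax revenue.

Competitive equilibrium: 149.2 − 0.052q = 99 + 0.02q → q* = 697.2222, p* = 112.9444.
With the tax, the buyer price exceeds the seller price by 11.5: (149.2 − 0.052q) − (99 + 0.02q) = 11.5 → q' = 537.5.
Tax revenue = 11.5 × 537.5 = $6181.25.

$6181.25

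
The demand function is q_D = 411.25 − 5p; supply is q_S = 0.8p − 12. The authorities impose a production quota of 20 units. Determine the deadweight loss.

504.50

In inverse form: demand p = 82.25 − 0.2q, supply p = 15 + 1.25q.
Competitive equilibrium: 82.25 − 0.2q = 15 + 1.25q → q* = 46.3793, p* = 72.9741.
At q = 20: demand price = 82.25 − 0.2·20 = 78.25; supply price = 15 + 1.25·20 = 40.
Δq = 46.3793 − 20 = 26.3793; wedge = 78.25 − 40 = 38.25.
DWL = ½ × 26.3793 × 38.25 = 504.50.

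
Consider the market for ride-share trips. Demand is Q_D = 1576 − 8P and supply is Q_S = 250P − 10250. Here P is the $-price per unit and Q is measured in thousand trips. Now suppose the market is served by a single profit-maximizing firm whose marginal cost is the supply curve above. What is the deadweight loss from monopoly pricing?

In inverse form: demand P = 197 − 0.125Q, supply P = 41 + 0.004Q.
Competitive equilibrium: 197 − 0.125Q = 41 + 0.004Q → Q* = 1209.30233, P* = 45.83721.
Marginal revenue: MR = 197 − 0.25Q. Set MR = MC: 197 − 0.25Q = 41 + 0.004Q → Q_m = 614.17323.
Price P_m = 197 − 0.125·614.17323 = 120.22835; MC(Q_m) = 41 + 0.004·614.17323 = 43.45669.
Competitive Q* = 1209.30233, so ΔQ = 595.1291; wedge = 120.22835 − 43.45669 = 76.77166.
DWL = ½ × 595.1291 × 76.77166 = $22844.52 thousand.

$22844.52 thousand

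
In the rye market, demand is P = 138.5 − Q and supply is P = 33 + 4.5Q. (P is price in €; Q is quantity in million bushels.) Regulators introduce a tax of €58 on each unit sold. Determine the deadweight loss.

Competitive equilibrium: 138.5 − Q = 33 + 4.5Q → Q* = 19.1818, P* = 119.3182.
With the tax, the buyer price exceeds the seller price by 58: (138.5 − Q) − (33 + 4.5Q) = 58 → Q' = 8.6364.
ΔQ = 19.1818 − 8.6364 = 10.5454; the wedge equals the tax, 58.
DWL = ½ × 10.5454 × 58 = €305.82 million.

€305.82 million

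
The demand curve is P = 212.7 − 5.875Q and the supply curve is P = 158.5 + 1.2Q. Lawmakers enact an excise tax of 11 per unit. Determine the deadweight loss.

Competitive equilibrium: 212.7 − 5.875Q = 158.5 + 1.2Q → Q* = 7.6608, P* = 167.6929.
With the tax, the buyer price exceeds the seller price by 11: (212.7 − 5.875Q) − (158.5 + 1.2Q) = 11 → Q' = 6.106.
ΔQ = 7.6608 − 6.106 = 1.5548; the wedge equals the tax, 11.
Deadweight loss = ½ × 1.5548 × 11 = 8.55.

8.55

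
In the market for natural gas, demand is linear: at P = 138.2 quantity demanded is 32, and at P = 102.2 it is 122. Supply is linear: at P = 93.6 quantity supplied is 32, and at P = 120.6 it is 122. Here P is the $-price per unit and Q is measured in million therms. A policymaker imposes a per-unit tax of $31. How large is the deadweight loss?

Demand slope = (102.2 − 138.2)/(122 − 32) = −0.4, so P = 151 − 0.4Q.
Supply slope = (120.6 − 93.6)/(122 − 32) = 0.3, so P = 84 + 0.3Q.
Competitive equilibrium: 151 − 0.4Q = 84 + 0.3Q → Q* = 95.7143, P* = 112.7143.
With the tax, the buyer price exceeds the seller price by 31: (151 − 0.4Q) − (84 + 0.3Q) = 31 → Q' = 51.4286.
ΔQ = 95.7143 − 51.4286 = 44.2857; the wedge equals the tax, 31.
Welfare loss = ½ × 44.2857 × 31 = $686.43 million.

$686.43 million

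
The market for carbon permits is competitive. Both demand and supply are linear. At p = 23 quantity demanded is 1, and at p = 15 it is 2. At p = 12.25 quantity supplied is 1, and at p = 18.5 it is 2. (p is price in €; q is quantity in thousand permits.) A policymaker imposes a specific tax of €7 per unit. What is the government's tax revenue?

€8.84 thousand

Demand slope = (15 − 23)/(2 − 1) = −8, so p = 31 − 8q.
Supply slope = (18.5 − 12.25)/(2 − 1) = 6.25, so p = 6 + 6.25q.
Competitive equilibrium: 31 − 8q = 6 + 6.25q → q* = 1.7544, p* = 16.9649.
With the tax, the buyer price exceeds the seller price by 7: (31 − 8q) − (6 + 6.25q) = 7 → q' = 1.2632.
Tax revenue = 7 × 1.2632 = €8.84 thousand.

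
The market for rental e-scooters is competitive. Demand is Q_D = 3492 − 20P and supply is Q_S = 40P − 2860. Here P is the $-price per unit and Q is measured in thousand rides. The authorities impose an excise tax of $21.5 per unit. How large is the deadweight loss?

$3081.67 thousand

In inverse form: demand P = 174.6 − 0.05Q, supply P = 71.5 + 0.025Q.
Competitive equilibrium: 174.6 − 0.05Q = 71.5 + 0.025Q → Q* = 1374.6667, P* = 105.8667.
With the tax, the buyer price exceeds the seller price by 21.5: (174.6 − 0.05Q) − (71.5 + 0.025Q) = 21.5 → Q' = 1088.
ΔQ = 1374.6667 − 1088 = 286.6667; the wedge equals the tax, 21.5.
The triangle = ½ × 286.6667 × 21.5 = $3081.67 thousand.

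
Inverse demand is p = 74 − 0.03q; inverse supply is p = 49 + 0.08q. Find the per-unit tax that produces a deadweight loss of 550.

Competitive equilibrium: 74 − 0.03q = 49 + 0.08q → q* = 227.2727, p* = 67.1818.
A tax t gives Δq = t/0.11 and wedge t, so DWL = t²/0.22.
t²/0.22 = 550 → t² = 121 → t = 11.

11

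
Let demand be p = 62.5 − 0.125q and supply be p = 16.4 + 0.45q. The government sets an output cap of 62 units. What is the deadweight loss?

Competitive equilibrium: 62.5 − 0.125q = 16.4 + 0.45q → q* = 80.1739, p* = 52.4783.
At q = 62: demand price = 62.5 − 0.125·62 = 54.75; supply price = 16.4 + 0.45·62 = 44.3.
Δq = 80.1739 − 62 = 18.1739; wedge = 54.75 − 44.3 = 10.45.
Deadweight loss = ½ × 18.1739 × 10.45 = 94.96.

94.96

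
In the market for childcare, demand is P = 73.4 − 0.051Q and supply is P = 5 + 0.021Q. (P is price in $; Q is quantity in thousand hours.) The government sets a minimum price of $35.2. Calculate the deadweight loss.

Competitive equilibrium: 73.4 − 0.051Q = 5 + 0.021Q → Q* = 950, P* = 24.95.
At the floor P = 35.2, quantity demanded = (73.4 − 35.2)/0.051 = 749.0196.
Sellers' marginal cost at Q' = 749.0196: 5 + 0.021·749.0196 = 20.7294.
ΔQ = 950 − 749.0196 = 200.9804; wedge = 35.2 − 20.7294 = 14.4706.
Welfare loss = ½ × 200.9804 × 14.4706 = $1454.15 thousand.

$1454.15 thousand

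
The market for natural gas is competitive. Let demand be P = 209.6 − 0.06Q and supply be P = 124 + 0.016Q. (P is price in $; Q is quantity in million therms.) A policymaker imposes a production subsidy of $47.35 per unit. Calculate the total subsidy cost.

$82831.35 million

Competitive equilibrium: 209.6 − 0.06Q = 124 + 0.016Q → Q* = 1126.3158, P* = 142.0211.
The subsidy lowers effective supply by 47.35: P = 76.65 + 0.016Q.
New quantity: 209.6 − 0.06Q = 76.65 + 0.016Q → Q' = 1749.3421.
Total subsidy cost = 47.35 × 1749.3421 = $82831.35 million.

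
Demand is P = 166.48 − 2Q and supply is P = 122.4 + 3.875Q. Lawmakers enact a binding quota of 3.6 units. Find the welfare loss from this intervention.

44.75

Competitive equilibrium: 166.48 − 2Q = 122.4 + 3.875Q → Q* = 7.503, P* = 151.474.
At Q = 3.6: demand price = 166.48 − 2·3.6 = 159.28; supply price = 122.4 + 3.875·3.6 = 136.35.
ΔQ = 7.503 − 3.6 = 3.903; wedge = 159.28 − 136.35 = 22.93.
Deadweight loss = ½ × 3.903 × 22.93 = 44.75.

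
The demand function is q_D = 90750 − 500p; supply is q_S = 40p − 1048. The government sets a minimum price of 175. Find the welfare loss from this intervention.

In inverse form: demand p = 181.5 − 0.002q, supply p = 26.2 + 0.025q.
Competitive equilibrium: 181.5 − 0.002q = 26.2 + 0.025q → q* = 5751.8519, p* = 169.9963.
At the floor p = 175, quantity demanded = (181.5 − 175)/0.002 = 3250.
Sellers' marginal cost at q' = 3250: 26.2 + 0.025·3250 = 107.45.
Δq = 5751.8519 − 3250 = 2501.8519; wedge = 175 − 107.45 = 67.55.
DWL = ½ × 2501.8519 × 67.55 = 84500.05.

84500.05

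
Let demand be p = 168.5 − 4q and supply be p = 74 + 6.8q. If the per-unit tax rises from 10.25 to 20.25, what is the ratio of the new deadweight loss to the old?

3.903

Competitive equilibrium: 168.5 − 4q = 74 + 6.8q → q* = 8.75, p* = 133.5.
For a per-unit tax t: Δq = t/10.8, so DWL = ½·t·(t/10.8) = t²/21.6.
At t = 10.25: DWL = 4.864. At t = 20.25: DWL = 18.984.
Ratio = (20.25/10.25)² = 3.903.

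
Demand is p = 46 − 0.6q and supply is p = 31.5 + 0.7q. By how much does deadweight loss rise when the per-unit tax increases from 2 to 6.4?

Competitive equilibrium: 46 − 0.6q = 31.5 + 0.7q → q* = 11.1538, p* = 39.3077.
For a per-unit tax t: Δq = t/1.3, so DWL = ½·t·(t/1.3) = t²/2.6.
At t = 2: DWL = 1.538. At t = 6.4: DWL = 15.754.
Increase = 15.754 − 1.538 = 14.22.

14.22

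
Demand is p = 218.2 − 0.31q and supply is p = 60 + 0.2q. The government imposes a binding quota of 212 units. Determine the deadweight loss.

Competitive equilibrium: 218.2 − 0.31q = 60 + 0.2q → q* = 310.1961, p* = 122.0392.
At q = 212: demand price = 218.2 − 0.31·212 = 152.48; supply price = 60 + 0.2·212 = 102.4.
Δq = 310.1961 − 212 = 98.1961; wedge = 152.48 − 102.4 = 50.08.
DWL = ½ × 98.1961 × 50.08 = 2458.83.

2458.83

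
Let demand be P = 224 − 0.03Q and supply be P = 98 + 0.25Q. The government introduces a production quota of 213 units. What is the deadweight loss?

7863.66

Competitive equilibrium: 224 − 0.03Q = 98 + 0.25Q → Q* = 450, P* = 210.5.
At Q = 213: demand price = 224 − 0.03·213 = 217.61; supply price = 98 + 0.25·213 = 151.25.
ΔQ = 450 − 213 = 237; wedge = 217.61 − 151.25 = 66.36.
DWL = ½ × 237 × 66.36 = 7863.66.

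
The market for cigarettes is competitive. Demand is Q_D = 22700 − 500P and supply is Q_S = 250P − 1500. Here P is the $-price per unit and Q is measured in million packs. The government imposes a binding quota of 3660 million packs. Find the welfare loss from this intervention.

In inverse form: demand P = 45.4 − 0.002Q, supply P = 6 + 0.004Q.
Competitive equilibrium: 45.4 − 0.002Q = 6 + 0.004Q → Q* = 6566.6667, P* = 32.2667.
At Q = 3660: demand price = 45.4 − 0.002·3660 = 38.08; supply price = 6 + 0.004·3660 = 20.64.
ΔQ = 6566.6667 − 3660 = 2906.6667; wedge = 38.08 − 20.64 = 17.44.
Deadweight loss = ½ × 2906.6667 × 17.44 = $25346.13 million.

$25346.13 million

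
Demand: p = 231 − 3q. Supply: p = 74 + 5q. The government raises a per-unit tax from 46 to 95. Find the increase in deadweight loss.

Competitive equilibrium: 231 − 3q = 74 + 5q → q* = 19.625, p* = 172.125.
For a per-unit tax t: Δq = t/8, so DWL = ½·t·(t/8) = t²/16.
At t = 46: DWL = 132.25. At t = 95: DWL = 564.063.
Increase = 564.063 − 132.25 = 431.81.

431.81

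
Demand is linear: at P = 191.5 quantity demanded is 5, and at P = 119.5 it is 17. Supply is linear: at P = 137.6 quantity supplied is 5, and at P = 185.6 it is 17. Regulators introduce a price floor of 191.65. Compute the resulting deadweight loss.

Demand slope = (119.5 − 191.5)/(17 − 5) = −6, so P = 221.5 − 6Q.
Supply slope = (185.6 − 137.6)/(17 − 5) = 4, so P = 117.6 + 4Q.
Competitive equilibrium: 221.5 − 6Q = 117.6 + 4Q → Q* = 10.39, P* = 159.16.
At the floor P = 191.65, quantity demanded = (221.5 − 191.65)/6 = 4.975.
Sellers' marginal cost at Q' = 4.975: 117.6 + 4·4.975 = 137.5.
ΔQ = 10.39 − 4.975 = 5.415; wedge = 191.65 − 137.5 = 54.15.
Deadweight loss = ½ × 5.415 × 54.15 = 146.61.

146.61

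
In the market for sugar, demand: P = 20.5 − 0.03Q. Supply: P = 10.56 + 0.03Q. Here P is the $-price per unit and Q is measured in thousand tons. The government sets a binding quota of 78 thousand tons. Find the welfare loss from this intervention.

$230.56 thousand

Competitive equilibrium: 20.5 − 0.03Q = 10.56 + 0.03Q → Q* = 165.6667, P* = 15.53.
At Q = 78: demand price = 20.5 − 0.03·78 = 18.16; supply price = 10.56 + 0.03·78 = 12.9.
ΔQ = 165.6667 − 78 = 87.6667; wedge = 18.16 − 12.9 = 5.26.
The triangle = ½ × 87.6667 × 5.26 = $230.56 thousand.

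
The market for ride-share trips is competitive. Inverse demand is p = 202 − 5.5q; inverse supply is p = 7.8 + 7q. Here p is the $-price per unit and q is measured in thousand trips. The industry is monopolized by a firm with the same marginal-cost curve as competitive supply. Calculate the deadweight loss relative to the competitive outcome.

$140.84 thousand

Competitive equilibrium: 202 − 5.5q = 7.8 + 7q → q* = 15.536, p* = 116.552.
Marginal revenue: MR = 202 − 11q. Set MR = MC: 202 − 11q = 7.8 + 7q → q_m = 10.7889.
Price p_m = 202 − 5.5·10.7889 = 142.6611; MC(q_m) = 7.8 + 7·10.7889 = 83.3223.
Competitive q* = 15.536, so Δq = 4.7471; wedge = 142.6611 − 83.3223 = 59.3388.
Deadweight loss = ½ × 4.7471 × 59.3388 = $140.84 thousand.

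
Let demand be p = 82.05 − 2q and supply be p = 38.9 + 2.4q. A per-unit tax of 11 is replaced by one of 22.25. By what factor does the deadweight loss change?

4.091

Competitive equilibrium: 82.05 − 2q = 38.9 + 2.4q → q* = 9.8068, p* = 62.4364.
For a per-unit tax t: Δq = t/4.4, so DWL = ½·t·(t/4.4) = t²/8.8.
At t = 11: DWL = 13.75. At t = 22.25: DWL = 56.257.
Ratio = (22.25/11)² = 4.091.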